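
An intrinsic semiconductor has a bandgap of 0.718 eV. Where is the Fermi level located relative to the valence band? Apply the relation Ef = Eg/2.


Step 1: For an intrinsic semiconductor, the Fermi level sits at midgap.
Step 2: Ef = Eg / 2 = 0.718 / 2 = 0.359 eV

0.359


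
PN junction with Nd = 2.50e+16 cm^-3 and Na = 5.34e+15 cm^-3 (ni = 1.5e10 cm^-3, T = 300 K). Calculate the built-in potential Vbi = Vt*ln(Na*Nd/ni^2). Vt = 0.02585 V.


Step 1: Compute Na*Nd/ni^2 = 5.34e+15 * 2.50e+16 / (1.5e10)^2 = 5.9333e+11
Step 2: ln(5.9333e+11) = 27.1090
Step 3: Vbi = 0.02585 * 27.1090 = 0.701 V

0.701


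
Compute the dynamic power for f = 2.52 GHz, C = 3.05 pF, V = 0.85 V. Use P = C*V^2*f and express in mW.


Step 1: V^2 = 0.85^2 = 0.7225 V^2
Step 2: P = C*V^2*f = 3.05e-12 F * 0.7225 * 2.52e9 Hz
Step 3: P = 5.553135e-03 W
Step 4: P = 5.553 mW

5.553


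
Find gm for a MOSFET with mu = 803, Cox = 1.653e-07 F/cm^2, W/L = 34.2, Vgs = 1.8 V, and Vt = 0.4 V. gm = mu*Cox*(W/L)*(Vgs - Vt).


Step 1: Vov = Vgs - Vt = 1.8 - 0.4 = 1.4 V
Step 2: gm = mu * Cox * (W/L) * Vov
Step 3: gm = 803 * 1.653e-07 * 34.2 * 1.4 = 6.36e-03 S

6.36e-03


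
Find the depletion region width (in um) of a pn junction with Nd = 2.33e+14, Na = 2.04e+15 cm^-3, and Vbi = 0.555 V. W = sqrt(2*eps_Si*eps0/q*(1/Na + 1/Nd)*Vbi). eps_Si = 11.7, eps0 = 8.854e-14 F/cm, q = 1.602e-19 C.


Step 1: 1/Na + 1/Nd = 1/2.04e+15 + 1/2.33e+14 = 4.78204e-15
Step 2: 2*eps*eps0/q = 2*11.7*8.854e-14/1.602e-19 = 1.293281e+07
Step 3: W^2 = 1.293281e+07 * 4.78204e-15 * 0.555 = 3.43241e-08
Step 4: W = sqrt(3.43241e-08) = 1.853e-04 cm = 1.853 um

1.853


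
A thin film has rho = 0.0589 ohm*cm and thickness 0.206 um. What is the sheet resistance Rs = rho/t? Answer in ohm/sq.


Step 1: Convert thickness to cm: t = 0.206 um = 2.0600e-05 cm
Step 2: Rs = rho / t = 0.0589 / 2.0600e-05
Step 3: Rs = 2859.2 ohm/sq

2859.2


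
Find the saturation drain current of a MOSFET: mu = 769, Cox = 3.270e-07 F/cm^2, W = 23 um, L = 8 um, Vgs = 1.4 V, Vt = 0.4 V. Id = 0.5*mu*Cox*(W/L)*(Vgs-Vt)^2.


Step 1: Overdrive voltage Vov = Vgs - Vt = 1.4 - 0.4 = 1.0 V
Step 2: W/L = 23/8 = 2.875
Step 3: Id = 0.5 * 769 * 3.270e-07 * 2.875 * 1.0^2
Step 4: Id = 3.61e-04 A

3.61e-04


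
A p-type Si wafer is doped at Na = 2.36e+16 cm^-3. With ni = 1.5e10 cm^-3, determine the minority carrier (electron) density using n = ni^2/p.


Step 1: Majority hole concentration p ≈ Na = 2.36e+16 cm^-3
Step 2: n = ni^2 / Na = (1.5e10)^2 / 2.36e+16
Step 3: n = 9.53e+03 cm^-3

9.53e+03


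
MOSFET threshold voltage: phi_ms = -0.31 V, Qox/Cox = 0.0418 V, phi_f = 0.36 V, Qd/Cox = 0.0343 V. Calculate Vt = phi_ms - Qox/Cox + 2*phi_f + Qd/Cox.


Step 1: Vt = phi_ms - Qox/Cox + 2*phi_f + Qd/Cox
Step 2: Vt = -0.31 - 0.0418 + 2*0.36 + 0.0343
Step 3: Vt = -0.31 - 0.0418 + 0.72 + 0.0343
Step 4: Vt = 0.4025 V

0.4025


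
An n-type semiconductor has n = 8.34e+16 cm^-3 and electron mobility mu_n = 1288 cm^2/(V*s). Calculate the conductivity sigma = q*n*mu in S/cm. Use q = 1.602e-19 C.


Step 1: sigma = q * n * mu
Step 2: sigma = 1.602e-19 * 8.34e+16 * 1288
Step 3: sigma = 1.721e+01 S/cm

1.721e+01


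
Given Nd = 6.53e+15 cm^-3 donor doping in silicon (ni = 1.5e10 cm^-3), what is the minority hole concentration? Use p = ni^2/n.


Step 1: Since Nd >> ni, n ≈ Nd = 6.53e+15 cm^-3
Step 2: p = ni^2 / n = (1.5e10)^2 / 6.53e+15
Step 3: p = 2.25e20 / 6.53e+15 = 3.45e+04 cm^-3

3.45e+04


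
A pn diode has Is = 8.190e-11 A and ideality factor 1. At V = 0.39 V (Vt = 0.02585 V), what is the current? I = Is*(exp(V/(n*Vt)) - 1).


Step 1: V/(n*Vt) = 0.39/(1*0.02585) = 15.0870
Step 2: exp(15.0870) = 3.5662e+06
Step 3: I = 8.190e-11 * (3.5662e+06 - 1) = 2.92e-04 A

2.92e-04


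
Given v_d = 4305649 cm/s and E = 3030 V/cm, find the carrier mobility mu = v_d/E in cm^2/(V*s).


Step 1: mu = v_d / E
Step 2: mu = 4305649 / 3030
Step 3: mu = 1421.01 cm^2/(V*s)

1421.01


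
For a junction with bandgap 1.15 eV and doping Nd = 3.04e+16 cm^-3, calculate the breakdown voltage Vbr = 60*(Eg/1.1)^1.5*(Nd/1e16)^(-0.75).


Step 1: Eg/1.1 = 1.15/1.1 = 1.045455
Step 2: (Eg/1.1)^1.5 = 1.045455^1.5 = 1.068952
Step 3: (Nd/1e16)^(-0.75) = (3.04)^(-0.75) = 0.434355
Step 4: Vbr = 60 * 1.068952 * 0.434355 = 27.9 V

27.9


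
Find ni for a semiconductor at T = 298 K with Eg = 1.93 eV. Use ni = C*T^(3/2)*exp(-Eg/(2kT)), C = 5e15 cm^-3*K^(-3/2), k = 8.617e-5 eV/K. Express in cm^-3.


Step 1: Compute kT = 8.617e-5 * 298 = 0.02567866 eV
Step 2: Exponent = -Eg/(2kT) = -1.93/(2*0.02567866) = -37.57984
Step 3: T^(3/2) = 298^1.5 = 5144.28
Step 4: ni = 5e15 * 5144.28 * exp(-37.57984) = 1.23e+03 cm^-3

1.23e+03


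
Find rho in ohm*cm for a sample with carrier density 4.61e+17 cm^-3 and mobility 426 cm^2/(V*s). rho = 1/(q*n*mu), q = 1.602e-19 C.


Step 1: sigma = q * n * mu = 1.602e-19 * 4.61e+17 * 426 = 3.14610e+01 S/cm
Step 2: rho = 1 / sigma = 1 / 3.14610e+01 = 0.03179 ohm*cm

0.03179


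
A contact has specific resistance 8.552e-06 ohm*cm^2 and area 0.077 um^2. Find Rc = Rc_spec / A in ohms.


Step 1: Convert area to cm^2: 0.077 um^2 = 7.7000e-10 cm^2
Step 2: Rc = Rc_spec / A = 8.552e-06 / 7.7000e-10
Step 3: Rc = 1.11e+04 ohms

1.11e+04


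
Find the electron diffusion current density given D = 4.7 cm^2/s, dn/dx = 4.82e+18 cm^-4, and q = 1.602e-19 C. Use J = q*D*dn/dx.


Step 1: J = q * D * (dn/dx)
Step 2: J = 1.602e-19 * 4.7 * 4.82e+18
Step 3: J = 3.63e+00 A/cm^2

3.63e+00


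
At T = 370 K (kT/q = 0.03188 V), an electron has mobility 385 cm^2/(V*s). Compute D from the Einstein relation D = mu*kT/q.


Step 1: D = mu * (kT/q)
Step 2: D = 385 * 0.03188
Step 3: D = 12.27 cm^2/s

12.27


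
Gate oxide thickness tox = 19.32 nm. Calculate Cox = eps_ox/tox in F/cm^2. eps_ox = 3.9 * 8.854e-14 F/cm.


Step 1: eps_ox = 3.9 * 8.854e-14 = 3.45306e-13 F/cm
Step 2: tox in cm = 19.32 nm * 1e-7 = 1.9320e-06 cm
Step 3: Cox = 3.45306e-13 / 1.9320e-06 = 1.79e-07 F/cm^2

1.79e-07


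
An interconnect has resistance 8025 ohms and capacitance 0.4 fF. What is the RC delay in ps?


Step 1: tau = R * C
Step 2: tau = 8025 * 0.4 fF = 8025 * 4.0e-16 F
Step 3: tau = 3.21e-12 s = 3.21 ps

3.21


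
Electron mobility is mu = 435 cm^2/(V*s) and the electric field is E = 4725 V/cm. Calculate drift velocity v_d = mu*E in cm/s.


Step 1: v_d = mu * E
Step 2: v_d = 435 * 4725 = 2055375
Step 3: v_d = 2.06e+06 cm/s

2.06e+06


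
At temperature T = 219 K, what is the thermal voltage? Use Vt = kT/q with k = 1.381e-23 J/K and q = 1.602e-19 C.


Step 1: kT = 1.381e-23 * 219 = 3.02439e-21 J
Step 2: Vt = kT/q = 3.02439e-21 / 1.602e-19
Step 3: Vt = 0.01888 V

0.01888


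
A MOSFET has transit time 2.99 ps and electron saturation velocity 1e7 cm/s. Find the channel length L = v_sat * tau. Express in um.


Step 1: tau in seconds = 2.99 ps * 1e-12 = 2.9900e-12 s
Step 2: L = v_sat * tau = 1e7 * 2.9900e-12 = 2.9900e-05 cm
Step 3: L in um = 2.9900e-05 * 1e4 = 0.299 um

0.299


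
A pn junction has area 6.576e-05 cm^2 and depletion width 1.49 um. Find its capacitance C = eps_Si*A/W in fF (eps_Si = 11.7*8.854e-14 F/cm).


Step 1: eps_Si = 11.7 * 8.854e-14 = 1.035918e-12 F/cm
Step 2: W in cm = 1.49 * 1e-4 = 1.49e-04 cm
Step 3: C = 1.035918e-12 * 6.576e-05 / 1.49e-04 = 4.571944e-13 F
Step 4: C = 457.19 fF

457.19


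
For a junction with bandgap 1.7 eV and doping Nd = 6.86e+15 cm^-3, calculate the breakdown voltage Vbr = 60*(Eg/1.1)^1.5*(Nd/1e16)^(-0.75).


Step 1: Eg/1.1 = 1.7/1.1 = 1.545455
Step 2: (Eg/1.1)^1.5 = 1.545455^1.5 = 1.921253
Step 3: (Nd/1e16)^(-0.75) = (0.686)^(-0.75) = 1.326652
Step 4: Vbr = 60 * 1.921253 * 1.326652 = 152.9 V

152.9


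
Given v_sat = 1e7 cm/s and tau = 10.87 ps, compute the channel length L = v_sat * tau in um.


Step 1: tau in seconds = 10.87 ps * 1e-12 = 1.0870e-11 s
Step 2: L = v_sat * tau = 1e7 * 1.0870e-11 = 1.0870e-04 cm
Step 3: L in um = 1.0870e-04 * 1e4 = 1.087 um

1.087


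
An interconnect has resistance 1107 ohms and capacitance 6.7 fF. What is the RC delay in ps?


Step 1: tau = R * C
Step 2: tau = 1107 * 6.7 fF = 1107 * 6.7e-15 F
Step 3: tau = 7.4169e-12 s = 7.4169 ps

7.4169


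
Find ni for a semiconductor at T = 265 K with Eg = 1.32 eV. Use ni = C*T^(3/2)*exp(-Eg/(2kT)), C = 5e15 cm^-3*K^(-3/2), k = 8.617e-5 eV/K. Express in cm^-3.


Step 1: Compute kT = 8.617e-5 * 265 = 0.02283505 eV
Step 2: Exponent = -Eg/(2kT) = -1.32/(2*0.02283505) = -28.90294
Step 3: T^(3/2) = 265^1.5 = 4313.89
Step 4: ni = 5e15 * 4313.89 * exp(-28.90294) = 6.05e+06 cm^-3

6.05e+06


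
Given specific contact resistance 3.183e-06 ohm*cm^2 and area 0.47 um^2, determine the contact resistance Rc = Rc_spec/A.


Step 1: Convert area to cm^2: 0.47 um^2 = 4.7000e-09 cm^2
Step 2: Rc = Rc_spec / A = 3.183e-06 / 4.7000e-09
Step 3: Rc = 6.77e+02 ohms

6.77e+02


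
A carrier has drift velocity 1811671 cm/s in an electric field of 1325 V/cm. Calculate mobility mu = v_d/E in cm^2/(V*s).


Step 1: mu = v_d / E
Step 2: mu = 1811671 / 1325
Step 3: mu = 1367.3 cm^2/(V*s)

1367.3


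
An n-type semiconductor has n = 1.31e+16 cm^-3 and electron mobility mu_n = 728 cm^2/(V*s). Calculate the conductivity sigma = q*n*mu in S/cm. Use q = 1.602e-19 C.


Step 1: sigma = q * n * mu
Step 2: sigma = 1.602e-19 * 1.31e+16 * 728
Step 3: sigma = 1.528e+00 S/cm

1.528e+00


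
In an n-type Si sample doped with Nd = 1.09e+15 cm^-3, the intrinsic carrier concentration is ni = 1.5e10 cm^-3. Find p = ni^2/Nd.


Step 1: Since Nd >> ni, n ≈ Nd = 1.09e+15 cm^-3
Step 2: p = ni^2 / n = (1.5e10)^2 / 1.09e+15
Step 3: p = 2.25e20 / 1.09e+15 = 2.06e+05 cm^-3

2.06e+05


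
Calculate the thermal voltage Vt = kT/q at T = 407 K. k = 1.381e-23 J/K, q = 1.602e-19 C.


Step 1: kT = 1.381e-23 * 407 = 5.62067e-21 J
Step 2: Vt = kT/q = 5.62067e-21 / 1.602e-19
Step 3: Vt = 0.03509 V

0.03509


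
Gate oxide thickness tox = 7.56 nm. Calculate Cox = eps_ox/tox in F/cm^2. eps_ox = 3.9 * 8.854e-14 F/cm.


Step 1: eps_ox = 3.9 * 8.854e-14 = 3.45306e-13 F/cm
Step 2: tox in cm = 7.56 nm * 1e-7 = 7.5600e-07 cm
Step 3: Cox = 3.45306e-13 / 7.5600e-07 = 4.57e-07 F/cm^2

4.57e-07


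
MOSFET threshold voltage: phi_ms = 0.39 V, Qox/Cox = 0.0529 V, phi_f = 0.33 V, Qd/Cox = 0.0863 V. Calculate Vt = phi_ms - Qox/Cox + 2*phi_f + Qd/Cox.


Step 1: Vt = phi_ms - Qox/Cox + 2*phi_f + Qd/Cox
Step 2: Vt = 0.39 - 0.0529 + 2*0.33 + 0.0863
Step 3: Vt = 0.39 - 0.0529 + 0.66 + 0.0863
Step 4: Vt = 1.0834 V

1.0834


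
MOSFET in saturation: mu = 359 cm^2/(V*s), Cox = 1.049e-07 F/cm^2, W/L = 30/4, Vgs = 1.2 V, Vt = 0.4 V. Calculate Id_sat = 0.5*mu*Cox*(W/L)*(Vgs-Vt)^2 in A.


Step 1: Overdrive voltage Vov = Vgs - Vt = 1.2 - 0.4 = 0.8 V
Step 2: W/L = 30/4 = 7.5
Step 3: Id = 0.5 * 359 * 1.049e-07 * 7.5 * 0.8^2
Step 4: Id = 9.04e-05 A

9.04e-05


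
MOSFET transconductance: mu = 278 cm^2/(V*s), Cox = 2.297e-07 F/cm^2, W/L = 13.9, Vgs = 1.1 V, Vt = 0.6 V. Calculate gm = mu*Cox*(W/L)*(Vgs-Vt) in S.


Step 1: Vov = Vgs - Vt = 1.1 - 0.6 = 0.5 V
Step 2: gm = mu * Cox * (W/L) * Vov
Step 3: gm = 278 * 2.297e-07 * 13.9 * 0.5 = 4.44e-04 S

4.44e-04


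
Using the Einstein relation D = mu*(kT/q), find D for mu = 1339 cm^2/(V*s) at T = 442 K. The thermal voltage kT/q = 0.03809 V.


Step 1: D = mu * (kT/q)
Step 2: D = 1339 * 0.03809
Step 3: D = 51.0 cm^2/s

51.0


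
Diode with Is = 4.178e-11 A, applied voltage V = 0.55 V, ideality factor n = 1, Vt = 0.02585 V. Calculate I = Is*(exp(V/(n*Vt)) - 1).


Step 1: V/(n*Vt) = 0.55/(1*0.02585) = 21.2766
Step 2: exp(21.2766) = 1.7390e+09
Step 3: I = 4.178e-11 * (1.7390e+09 - 1) = 7.27e-02 A

7.27e-02


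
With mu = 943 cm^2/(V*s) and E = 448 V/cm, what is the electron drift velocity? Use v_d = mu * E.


Step 1: v_d = mu * E
Step 2: v_d = 943 * 448 = 422464
Step 3: v_d = 4.22e+05 cm/s

4.22e+05


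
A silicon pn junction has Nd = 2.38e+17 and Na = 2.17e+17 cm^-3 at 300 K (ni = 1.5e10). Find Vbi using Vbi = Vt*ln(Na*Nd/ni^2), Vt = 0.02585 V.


Step 1: Compute Na*Nd/ni^2 = 2.17e+17 * 2.38e+17 / (1.5e10)^2 = 2.2954e+14
Step 2: ln(2.2954e+14) = 33.0671
Step 3: Vbi = 0.02585 * 33.0671 = 0.855 V

0.855


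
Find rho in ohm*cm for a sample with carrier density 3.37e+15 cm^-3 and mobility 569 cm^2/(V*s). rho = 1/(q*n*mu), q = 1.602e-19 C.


Step 1: sigma = q * n * mu = 1.602e-19 * 3.37e+15 * 569 = 3.07188e-01 S/cm
Step 2: rho = 1 / sigma = 1 / 3.07188e-01 = 3.255 ohm*cm

3.255


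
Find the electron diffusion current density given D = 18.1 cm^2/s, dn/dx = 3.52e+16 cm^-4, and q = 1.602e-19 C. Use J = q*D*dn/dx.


Step 1: J = q * D * (dn/dx)
Step 2: J = 1.602e-19 * 18.1 * 3.52e+16
Step 3: J = 1.02e-01 A/cm^2

1.02e-01


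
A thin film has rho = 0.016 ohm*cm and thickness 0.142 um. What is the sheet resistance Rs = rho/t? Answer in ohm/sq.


Step 1: Convert thickness to cm: t = 0.142 um = 1.4200e-05 cm
Step 2: Rs = rho / t = 0.016 / 1.4200e-05
Step 3: Rs = 1126.8 ohm/sq

1126.8


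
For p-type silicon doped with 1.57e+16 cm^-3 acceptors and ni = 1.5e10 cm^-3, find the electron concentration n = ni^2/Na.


Step 1: Majority hole concentration p ≈ Na = 1.57e+16 cm^-3
Step 2: n = ni^2 / Na = (1.5e10)^2 / 1.57e+16
Step 3: n = 1.43e+04 cm^-3

1.43e+04


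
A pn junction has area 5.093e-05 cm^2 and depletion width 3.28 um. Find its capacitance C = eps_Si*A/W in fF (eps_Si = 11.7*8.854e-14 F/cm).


Step 1: eps_Si = 11.7 * 8.854e-14 = 1.035918e-12 F/cm
Step 2: W in cm = 3.28 * 1e-4 = 3.28e-04 cm
Step 3: C = 1.035918e-12 * 5.093e-05 / 3.28e-04 = 1.608515e-13 F
Step 4: C = 160.85 fF

160.85


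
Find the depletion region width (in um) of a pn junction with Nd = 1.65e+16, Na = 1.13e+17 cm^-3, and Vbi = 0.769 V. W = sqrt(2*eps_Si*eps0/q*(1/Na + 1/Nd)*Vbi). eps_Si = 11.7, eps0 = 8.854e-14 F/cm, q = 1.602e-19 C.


Step 1: 1/Na + 1/Nd = 1/1.13e+17 + 1/1.65e+16 = 6.94556e-17
Step 2: 2*eps*eps0/q = 2*11.7*8.854e-14/1.602e-19 = 1.293281e+07
Step 3: W^2 = 1.293281e+07 * 6.94556e-17 * 0.769 = 6.90759e-10
Step 4: W = sqrt(6.90759e-10) = 2.628e-05 cm = 0.2628 um

0.2628


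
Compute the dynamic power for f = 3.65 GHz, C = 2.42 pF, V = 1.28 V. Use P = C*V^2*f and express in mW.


Step 1: V^2 = 1.28^2 = 1.6384 V^2
Step 2: P = C*V^2*f = 2.42e-12 F * 1.6384 * 3.65e9 Hz
Step 3: P = 1.44719872e-02 W
Step 4: P = 14.472 mW

14.472


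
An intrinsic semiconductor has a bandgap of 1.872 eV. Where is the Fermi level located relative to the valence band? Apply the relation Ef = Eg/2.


Step 1: For an intrinsic semiconductor, the Fermi level sits at midgap.
Step 2: Ef = Eg / 2 = 1.872 / 2 = 0.936 eV

0.936


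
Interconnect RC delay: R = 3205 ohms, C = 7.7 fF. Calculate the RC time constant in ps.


Step 1: tau = R * C
Step 2: tau = 3205 * 7.7 fF = 3205 * 7.7e-15 F
Step 3: tau = 2.46785e-11 s = 24.6785 ps

24.6785


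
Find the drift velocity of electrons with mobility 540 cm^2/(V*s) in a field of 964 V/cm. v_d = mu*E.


Step 1: v_d = mu * E
Step 2: v_d = 540 * 964 = 520560
Step 3: v_d = 5.21e+05 cm/s

5.21e+05


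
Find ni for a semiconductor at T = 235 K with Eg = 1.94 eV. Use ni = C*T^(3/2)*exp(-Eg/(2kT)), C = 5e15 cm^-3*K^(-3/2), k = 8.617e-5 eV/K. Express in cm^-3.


Step 1: Compute kT = 8.617e-5 * 235 = 0.02024995 eV
Step 2: Exponent = -Eg/(2kT) = -1.94/(2*0.02024995) = -47.90135
Step 3: T^(3/2) = 235^1.5 = 3602.48
Step 4: ni = 5e15 * 3602.48 * exp(-47.90135) = 2.83e-02 cm^-3

2.83e-02


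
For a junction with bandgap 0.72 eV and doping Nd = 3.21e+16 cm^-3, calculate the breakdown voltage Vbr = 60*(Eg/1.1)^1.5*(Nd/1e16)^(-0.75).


Step 1: Eg/1.1 = 0.72/1.1 = 0.654545
Step 2: (Eg/1.1)^1.5 = 0.654545^1.5 = 0.529553
Step 3: (Nd/1e16)^(-0.75) = (3.21)^(-0.75) = 0.416986
Step 4: Vbr = 60 * 0.529553 * 0.416986 = 13.2 V

13.2


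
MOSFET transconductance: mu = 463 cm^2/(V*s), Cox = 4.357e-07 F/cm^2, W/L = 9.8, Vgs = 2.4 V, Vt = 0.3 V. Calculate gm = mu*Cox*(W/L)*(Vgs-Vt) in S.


Step 1: Vov = Vgs - Vt = 2.4 - 0.3 = 2.1 V
Step 2: gm = mu * Cox * (W/L) * Vov
Step 3: gm = 463 * 4.357e-07 * 9.8 * 2.1 = 4.15e-03 S

4.15e-03


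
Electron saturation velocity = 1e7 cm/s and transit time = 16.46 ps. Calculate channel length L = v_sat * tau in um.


Step 1: tau in seconds = 16.46 ps * 1e-12 = 1.6460e-11 s
Step 2: L = v_sat * tau = 1e7 * 1.6460e-11 = 1.6460e-04 cm
Step 3: L in um = 1.6460e-04 * 1e4 = 1.646 um

1.646


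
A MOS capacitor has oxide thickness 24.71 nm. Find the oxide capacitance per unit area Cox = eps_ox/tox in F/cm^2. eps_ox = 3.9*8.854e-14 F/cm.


Step 1: eps_ox = 3.9 * 8.854e-14 = 3.45306e-13 F/cm
Step 2: tox in cm = 24.71 nm * 1e-7 = 2.4710e-06 cm
Step 3: Cox = 3.45306e-13 / 2.4710e-06 = 1.40e-07 F/cm^2

1.40e-07


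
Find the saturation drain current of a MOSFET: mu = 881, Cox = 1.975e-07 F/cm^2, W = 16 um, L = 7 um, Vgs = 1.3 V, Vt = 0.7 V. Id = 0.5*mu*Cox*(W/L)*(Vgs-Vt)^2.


Step 1: Overdrive voltage Vov = Vgs - Vt = 1.3 - 0.7 = 0.6 V
Step 2: W/L = 16/7 = 2.28571
Step 3: Id = 0.5 * 881 * 1.975e-07 * 2.28571 * 0.6^2
Step 4: Id = 7.16e-05 A

7.16e-05


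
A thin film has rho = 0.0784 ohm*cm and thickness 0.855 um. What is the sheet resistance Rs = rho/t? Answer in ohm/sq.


Step 1: Convert thickness to cm: t = 0.855 um = 8.5500e-05 cm
Step 2: Rs = rho / t = 0.0784 / 8.5500e-05
Step 3: Rs = 917.0 ohm/sq

917.0


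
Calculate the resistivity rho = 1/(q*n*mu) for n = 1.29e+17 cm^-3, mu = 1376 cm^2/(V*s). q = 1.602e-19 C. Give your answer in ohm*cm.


Step 1: sigma = q * n * mu = 1.602e-19 * 1.29e+17 * 1376 = 2.84361e+01 S/cm
Step 2: rho = 1 / sigma = 1 / 2.84361e+01 = 0.03517 ohm*cm

0.03517


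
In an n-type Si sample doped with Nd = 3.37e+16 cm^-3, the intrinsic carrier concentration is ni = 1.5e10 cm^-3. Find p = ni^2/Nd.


Step 1: Since Nd >> ni, n ≈ Nd = 3.37e+16 cm^-3
Step 2: p = ni^2 / n = (1.5e10)^2 / 3.37e+16
Step 3: p = 2.25e20 / 3.37e+16 = 6.68e+03 cm^-3

6.68e+03


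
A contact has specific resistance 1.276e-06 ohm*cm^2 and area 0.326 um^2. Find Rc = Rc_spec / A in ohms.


Step 1: Convert area to cm^2: 0.326 um^2 = 3.2600e-09 cm^2
Step 2: Rc = Rc_spec / A = 1.276e-06 / 3.2600e-09
Step 3: Rc = 3.91e+02 ohms

3.91e+02


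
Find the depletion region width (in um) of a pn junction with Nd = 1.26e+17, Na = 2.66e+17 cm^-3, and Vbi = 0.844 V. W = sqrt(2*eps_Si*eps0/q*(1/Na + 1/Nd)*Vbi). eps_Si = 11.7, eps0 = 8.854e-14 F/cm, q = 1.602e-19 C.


Step 1: 1/Na + 1/Nd = 1/2.66e+17 + 1/1.26e+17 = 1.16959e-17
Step 2: 2*eps*eps0/q = 2*11.7*8.854e-14/1.602e-19 = 1.293281e+07
Step 3: W^2 = 1.293281e+07 * 1.16959e-17 * 0.844 = 1.27664e-10
Step 4: W = sqrt(1.27664e-10) = 1.130e-05 cm = 0.113 um

0.113


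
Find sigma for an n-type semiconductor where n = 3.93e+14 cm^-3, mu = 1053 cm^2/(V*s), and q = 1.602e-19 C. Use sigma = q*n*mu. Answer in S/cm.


Step 1: sigma = q * n * mu
Step 2: sigma = 1.602e-19 * 3.93e+14 * 1053
Step 3: sigma = 6.630e-02 S/cm

6.630e-02


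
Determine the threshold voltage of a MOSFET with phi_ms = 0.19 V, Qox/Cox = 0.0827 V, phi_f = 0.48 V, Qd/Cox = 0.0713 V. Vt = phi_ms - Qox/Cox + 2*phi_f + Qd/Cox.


Step 1: Vt = phi_ms - Qox/Cox + 2*phi_f + Qd/Cox
Step 2: Vt = 0.19 - 0.0827 + 2*0.48 + 0.0713
Step 3: Vt = 0.19 - 0.0827 + 0.96 + 0.0713
Step 4: Vt = 1.1386 V

1.1386


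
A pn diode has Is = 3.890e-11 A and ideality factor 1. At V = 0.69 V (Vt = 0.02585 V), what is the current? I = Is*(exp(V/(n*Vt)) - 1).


Step 1: V/(n*Vt) = 0.69/(1*0.02585) = 26.6925
Step 2: exp(26.6925) = 3.9121e+11
Step 3: I = 3.890e-11 * (3.9121e+11 - 1) = 1.52e+01 A

1.52e+01


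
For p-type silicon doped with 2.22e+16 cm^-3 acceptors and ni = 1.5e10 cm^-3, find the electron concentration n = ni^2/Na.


Step 1: Majority hole concentration p ≈ Na = 2.22e+16 cm^-3
Step 2: n = ni^2 / Na = (1.5e10)^2 / 2.22e+16
Step 3: n = 1.01e+04 cm^-3

1.01e+04


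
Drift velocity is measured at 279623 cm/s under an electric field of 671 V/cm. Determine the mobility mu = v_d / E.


Step 1: mu = v_d / E
Step 2: mu = 279623 / 671
Step 3: mu = 416.73 cm^2/(V*s)

416.73


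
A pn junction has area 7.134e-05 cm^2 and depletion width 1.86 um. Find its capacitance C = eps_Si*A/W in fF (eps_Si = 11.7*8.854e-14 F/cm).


Step 1: eps_Si = 11.7 * 8.854e-14 = 1.035918e-12 F/cm
Step 2: W in cm = 1.86 * 1e-4 = 1.86e-04 cm
Step 3: C = 1.035918e-12 * 7.134e-05 / 1.86e-04 = 3.973247e-13 F
Step 4: C = 397.32 fF

397.32


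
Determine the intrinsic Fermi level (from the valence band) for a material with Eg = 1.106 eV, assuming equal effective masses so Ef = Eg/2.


Step 1: For an intrinsic semiconductor, the Fermi level sits at midgap.
Step 2: Ef = Eg / 2 = 1.106 / 2 = 0.553 eV

0.553


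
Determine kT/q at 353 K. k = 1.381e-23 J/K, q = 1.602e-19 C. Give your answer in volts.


Step 1: kT = 1.381e-23 * 353 = 4.87493e-21 J
Step 2: Vt = kT/q = 4.87493e-21 / 1.602e-19
Step 3: Vt = 0.03043 V

0.03043


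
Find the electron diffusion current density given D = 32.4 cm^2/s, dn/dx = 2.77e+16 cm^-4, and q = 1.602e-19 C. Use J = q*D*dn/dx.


Step 1: J = q * D * (dn/dx)
Step 2: J = 1.602e-19 * 32.4 * 2.77e+16
Step 3: J = 1.44e-01 A/cm^2

1.44e-01


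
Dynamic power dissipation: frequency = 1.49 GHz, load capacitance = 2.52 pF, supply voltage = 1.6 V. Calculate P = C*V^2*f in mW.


Step 1: V^2 = 1.6^2 = 2.56 V^2
Step 2: P = C*V^2*f = 2.52e-12 F * 2.56 * 1.49e9 Hz
Step 3: P = 9.612288e-03 W
Step 4: P = 9.612 mW

9.612


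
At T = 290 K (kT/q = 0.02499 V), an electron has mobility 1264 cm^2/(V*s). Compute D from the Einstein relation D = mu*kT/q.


Step 1: D = mu * (kT/q)
Step 2: D = 1264 * 0.02499
Step 3: D = 31.59 cm^2/s

31.59


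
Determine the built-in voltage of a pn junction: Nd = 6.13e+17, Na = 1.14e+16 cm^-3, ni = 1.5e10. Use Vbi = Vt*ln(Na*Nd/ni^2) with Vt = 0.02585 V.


Step 1: Compute Na*Nd/ni^2 = 1.14e+16 * 6.13e+17 / (1.5e10)^2 = 3.1059e+13
Step 2: ln(3.1059e+13) = 31.0669
Step 3: Vbi = 0.02585 * 31.0669 = 0.803 V

0.803


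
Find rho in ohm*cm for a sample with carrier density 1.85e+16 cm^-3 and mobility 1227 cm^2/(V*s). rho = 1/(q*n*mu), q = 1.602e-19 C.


Step 1: sigma = q * n * mu = 1.602e-19 * 1.85e+16 * 1227 = 3.63646e+00 S/cm
Step 2: rho = 1 / sigma = 1 / 3.63646e+00 = 0.275 ohm*cm

0.275


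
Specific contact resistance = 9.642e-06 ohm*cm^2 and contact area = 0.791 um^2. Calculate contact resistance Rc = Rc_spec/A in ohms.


Step 1: Convert area to cm^2: 0.791 um^2 = 7.9100e-09 cm^2
Step 2: Rc = Rc_spec / A = 9.642e-06 / 7.9100e-09
Step 3: Rc = 1.22e+03 ohms

1.22e+03


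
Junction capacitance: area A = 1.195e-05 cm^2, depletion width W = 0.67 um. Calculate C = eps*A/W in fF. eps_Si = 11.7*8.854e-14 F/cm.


Step 1: eps_Si = 11.7 * 8.854e-14 = 1.035918e-12 F/cm
Step 2: W in cm = 0.67 * 1e-4 = 6.70e-05 cm
Step 3: C = 1.035918e-12 * 1.195e-05 / 6.70e-05 = 1.847645e-13 F
Step 4: C = 184.76 fF

184.76


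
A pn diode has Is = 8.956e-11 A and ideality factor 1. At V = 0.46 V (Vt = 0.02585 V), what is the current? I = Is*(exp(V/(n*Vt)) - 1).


Step 1: V/(n*Vt) = 0.46/(1*0.02585) = 17.7950
Step 2: exp(17.7950) = 5.3490e+07
Step 3: I = 8.956e-11 * (5.3490e+07 - 1) = 4.79e-03 A

4.79e-03


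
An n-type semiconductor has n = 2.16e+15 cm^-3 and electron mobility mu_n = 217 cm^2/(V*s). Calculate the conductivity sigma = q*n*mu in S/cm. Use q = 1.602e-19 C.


Step 1: sigma = q * n * mu
Step 2: sigma = 1.602e-19 * 2.16e+15 * 217
Step 3: sigma = 7.509e-02 S/cm

7.509e-02


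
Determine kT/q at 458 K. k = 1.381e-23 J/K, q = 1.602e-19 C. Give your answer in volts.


Step 1: kT = 1.381e-23 * 458 = 6.32498e-21 J
Step 2: Vt = kT/q = 6.32498e-21 / 1.602e-19
Step 3: Vt = 0.03948 V

0.03948


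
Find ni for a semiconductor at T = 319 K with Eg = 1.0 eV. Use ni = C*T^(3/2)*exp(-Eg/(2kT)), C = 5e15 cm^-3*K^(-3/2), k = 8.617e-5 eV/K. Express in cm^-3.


Step 1: Compute kT = 8.617e-5 * 319 = 0.02748823 eV
Step 2: Exponent = -Eg/(2kT) = -1.0/(2*0.02748823) = -18.18960
Step 3: T^(3/2) = 319^1.5 = 5697.52
Step 4: ni = 5e15 * 5697.52 * exp(-18.18960) = 3.59e+11 cm^-3

3.59e+11


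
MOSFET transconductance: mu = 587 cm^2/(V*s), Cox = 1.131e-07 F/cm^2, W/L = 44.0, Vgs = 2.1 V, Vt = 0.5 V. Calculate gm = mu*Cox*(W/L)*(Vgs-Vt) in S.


Step 1: Vov = Vgs - Vt = 2.1 - 0.5 = 1.6 V
Step 2: gm = mu * Cox * (W/L) * Vov
Step 3: gm = 587 * 1.131e-07 * 44.0 * 1.6 = 4.67e-03 S

4.67e-03


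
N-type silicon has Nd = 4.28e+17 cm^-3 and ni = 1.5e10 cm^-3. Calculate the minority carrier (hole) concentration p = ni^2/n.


Step 1: Since Nd >> ni, n ≈ Nd = 4.28e+17 cm^-3
Step 2: p = ni^2 / n = (1.5e10)^2 / 4.28e+17
Step 3: p = 2.25e20 / 4.28e+17 = 5.26e+02 cm^-3

5.26e+02


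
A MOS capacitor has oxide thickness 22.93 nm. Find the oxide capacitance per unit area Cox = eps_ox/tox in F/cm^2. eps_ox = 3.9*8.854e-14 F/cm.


Step 1: eps_ox = 3.9 * 8.854e-14 = 3.45306e-13 F/cm
Step 2: tox in cm = 22.93 nm * 1e-7 = 2.2930e-06 cm
Step 3: Cox = 3.45306e-13 / 2.2930e-06 = 1.51e-07 F/cm^2

1.51e-07


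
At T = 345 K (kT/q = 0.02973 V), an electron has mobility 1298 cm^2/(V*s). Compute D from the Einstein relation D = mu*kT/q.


Step 1: D = mu * (kT/q)
Step 2: D = 1298 * 0.02973
Step 3: D = 38.59 cm^2/s

38.59


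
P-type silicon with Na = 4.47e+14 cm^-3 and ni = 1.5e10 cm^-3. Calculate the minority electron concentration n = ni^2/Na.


Step 1: Majority hole concentration p ≈ Na = 4.47e+14 cm^-3
Step 2: n = ni^2 / Na = (1.5e10)^2 / 4.47e+14
Step 3: n = 5.03e+05 cm^-3

5.03e+05


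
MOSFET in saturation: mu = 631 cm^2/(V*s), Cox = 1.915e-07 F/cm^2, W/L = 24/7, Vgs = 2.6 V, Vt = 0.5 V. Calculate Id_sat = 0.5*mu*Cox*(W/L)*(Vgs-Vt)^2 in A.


Step 1: Overdrive voltage Vov = Vgs - Vt = 2.6 - 0.5 = 2.1 V
Step 2: W/L = 24/7 = 3.42857
Step 3: Id = 0.5 * 631 * 1.915e-07 * 3.42857 * 2.1^2
Step 4: Id = 9.14e-04 A

9.14e-04


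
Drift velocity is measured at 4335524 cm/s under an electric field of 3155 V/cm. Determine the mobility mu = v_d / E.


Step 1: mu = v_d / E
Step 2: mu = 4335524 / 3155
Step 3: mu = 1374.18 cm^2/(V*s)

1374.18


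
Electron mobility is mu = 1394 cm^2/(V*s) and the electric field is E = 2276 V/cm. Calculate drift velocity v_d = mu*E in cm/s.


Step 1: v_d = mu * E
Step 2: v_d = 1394 * 2276 = 3172744
Step 3: v_d = 3.17e+06 cm/s

3.17e+06


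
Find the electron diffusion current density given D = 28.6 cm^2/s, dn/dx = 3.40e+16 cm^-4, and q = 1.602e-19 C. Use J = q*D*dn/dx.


Step 1: J = q * D * (dn/dx)
Step 2: J = 1.602e-19 * 28.6 * 3.40e+16
Step 3: J = 1.56e-01 A/cm^2

1.56e-01


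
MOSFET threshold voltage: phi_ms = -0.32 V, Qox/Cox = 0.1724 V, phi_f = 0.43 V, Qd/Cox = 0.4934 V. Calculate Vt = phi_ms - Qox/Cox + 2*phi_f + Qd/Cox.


Step 1: Vt = phi_ms - Qox/Cox + 2*phi_f + Qd/Cox
Step 2: Vt = -0.32 - 0.1724 + 2*0.43 + 0.4934
Step 3: Vt = -0.32 - 0.1724 + 0.86 + 0.4934
Step 4: Vt = 0.861 V

0.861


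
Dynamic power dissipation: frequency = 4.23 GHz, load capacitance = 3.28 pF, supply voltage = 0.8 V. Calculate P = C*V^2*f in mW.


Step 1: V^2 = 0.8^2 = 0.64 V^2
Step 2: P = C*V^2*f = 3.28e-12 F * 0.64 * 4.23e9 Hz
Step 3: P = 8.879616e-03 W
Step 4: P = 8.88 mW

8.88


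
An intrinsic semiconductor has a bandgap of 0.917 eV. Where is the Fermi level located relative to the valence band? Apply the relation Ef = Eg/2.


Step 1: For an intrinsic semiconductor, the Fermi level sits at midgap.
Step 2: Ef = Eg / 2 = 0.917 / 2 = 0.4585 eV

0.4585


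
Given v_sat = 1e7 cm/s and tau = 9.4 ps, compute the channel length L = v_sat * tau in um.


Step 1: tau in seconds = 9.4 ps * 1e-12 = 9.4000e-12 s
Step 2: L = v_sat * tau = 1e7 * 9.4000e-12 = 9.4000e-05 cm
Step 3: L in um = 9.4000e-05 * 1e4 = 0.94 um

0.94


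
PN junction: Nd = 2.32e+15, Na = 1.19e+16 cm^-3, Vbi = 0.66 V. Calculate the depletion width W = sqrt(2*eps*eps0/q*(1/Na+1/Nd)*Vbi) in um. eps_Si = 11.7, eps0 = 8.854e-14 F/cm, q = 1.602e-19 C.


Step 1: 1/Na + 1/Nd = 1/1.19e+16 + 1/2.32e+15 = 5.15068e-16
Step 2: 2*eps*eps0/q = 2*11.7*8.854e-14/1.602e-19 = 1.293281e+07
Step 3: W^2 = 1.293281e+07 * 5.15068e-16 * 0.66 = 4.39644e-09
Step 4: W = sqrt(4.39644e-09) = 6.631e-05 cm = 0.6631 um

0.6631


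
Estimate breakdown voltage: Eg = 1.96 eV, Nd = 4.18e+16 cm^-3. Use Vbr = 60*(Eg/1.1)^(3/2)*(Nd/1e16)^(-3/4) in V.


Step 1: Eg/1.1 = 1.96/1.1 = 1.781818
Step 2: (Eg/1.1)^1.5 = 1.781818^1.5 = 2.378455
Step 3: (Nd/1e16)^(-0.75) = (4.18)^(-0.75) = 0.342072
Step 4: Vbr = 60 * 2.378455 * 0.342072 = 48.8 V

48.8


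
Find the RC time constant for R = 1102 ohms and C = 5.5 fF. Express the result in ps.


Step 1: tau = R * C
Step 2: tau = 1102 * 5.5 fF = 1102 * 5.5e-15 F
Step 3: tau = 6.061e-12 s = 6.061 ps

6.061


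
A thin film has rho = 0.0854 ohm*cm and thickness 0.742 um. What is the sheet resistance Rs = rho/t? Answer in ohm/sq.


Step 1: Convert thickness to cm: t = 0.742 um = 7.4200e-05 cm
Step 2: Rs = rho / t = 0.0854 / 7.4200e-05
Step 3: Rs = 1150.9 ohm/sq

1150.9


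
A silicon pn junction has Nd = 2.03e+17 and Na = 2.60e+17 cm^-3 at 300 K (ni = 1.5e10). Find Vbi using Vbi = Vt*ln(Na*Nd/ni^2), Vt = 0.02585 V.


Step 1: Compute Na*Nd/ni^2 = 2.60e+17 * 2.03e+17 / (1.5e10)^2 = 2.3458e+14
Step 2: ln(2.3458e+14) = 33.0888
Step 3: Vbi = 0.02585 * 33.0888 = 0.855 V

0.855


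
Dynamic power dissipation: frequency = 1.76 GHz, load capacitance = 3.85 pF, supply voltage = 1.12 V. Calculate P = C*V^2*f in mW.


Step 1: V^2 = 1.12^2 = 1.2544 V^2
Step 2: P = C*V^2*f = 3.85e-12 F * 1.2544 * 1.76e9 Hz
Step 3: P = 8.4998144e-03 W
Step 4: P = 8.5 mW

8.5


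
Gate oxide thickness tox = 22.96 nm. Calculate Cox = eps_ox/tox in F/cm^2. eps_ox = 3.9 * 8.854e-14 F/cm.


Step 1: eps_ox = 3.9 * 8.854e-14 = 3.45306e-13 F/cm
Step 2: tox in cm = 22.96 nm * 1e-7 = 2.2960e-06 cm
Step 3: Cox = 3.45306e-13 / 2.2960e-06 = 1.50e-07 F/cm^2

1.50e-07


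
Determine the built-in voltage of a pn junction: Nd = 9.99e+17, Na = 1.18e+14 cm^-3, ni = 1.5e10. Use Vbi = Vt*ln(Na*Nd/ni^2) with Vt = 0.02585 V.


Step 1: Compute Na*Nd/ni^2 = 1.18e+14 * 9.99e+17 / (1.5e10)^2 = 5.2392e+11
Step 2: ln(5.2392e+11) = 26.9846
Step 3: Vbi = 0.02585 * 26.9846 = 0.698 V

0.698


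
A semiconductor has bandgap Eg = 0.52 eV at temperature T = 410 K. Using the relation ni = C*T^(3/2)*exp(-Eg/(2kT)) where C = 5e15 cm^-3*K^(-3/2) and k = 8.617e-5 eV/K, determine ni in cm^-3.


Step 1: Compute kT = 8.617e-5 * 410 = 0.0353297 eV
Step 2: Exponent = -Eg/(2kT) = -0.52/(2*0.0353297) = -7.35925
Step 3: T^(3/2) = 410^1.5 = 8301.87
Step 4: ni = 5e15 * 8301.87 * exp(-7.35925) = 2.64e+16 cm^-3

2.64e+16


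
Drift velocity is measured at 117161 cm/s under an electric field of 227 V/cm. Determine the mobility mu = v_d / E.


Step 1: mu = v_d / E
Step 2: mu = 117161 / 227
Step 3: mu = 516.13 cm^2/(V*s)

516.13


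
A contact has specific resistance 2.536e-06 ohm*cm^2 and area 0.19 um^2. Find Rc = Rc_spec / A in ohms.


Step 1: Convert area to cm^2: 0.19 um^2 = 1.9000e-09 cm^2
Step 2: Rc = Rc_spec / A = 2.536e-06 / 1.9000e-09
Step 3: Rc = 1.33e+03 ohms

1.33e+03


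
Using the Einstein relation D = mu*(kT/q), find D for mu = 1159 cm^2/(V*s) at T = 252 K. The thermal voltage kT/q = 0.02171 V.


Step 1: D = mu * (kT/q)
Step 2: D = 1159 * 0.02171
Step 3: D = 25.16 cm^2/s

25.16


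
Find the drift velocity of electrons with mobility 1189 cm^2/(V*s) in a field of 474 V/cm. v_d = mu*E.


Step 1: v_d = mu * E
Step 2: v_d = 1189 * 474 = 563586
Step 3: v_d = 5.64e+05 cm/s

5.64e+05


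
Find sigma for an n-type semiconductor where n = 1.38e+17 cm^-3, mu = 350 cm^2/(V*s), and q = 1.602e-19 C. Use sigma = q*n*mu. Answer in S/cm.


Step 1: sigma = q * n * mu
Step 2: sigma = 1.602e-19 * 1.38e+17 * 350
Step 3: sigma = 7.738e+00 S/cm

7.738e+00


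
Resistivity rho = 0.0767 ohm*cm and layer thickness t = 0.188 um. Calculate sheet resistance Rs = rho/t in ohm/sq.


Step 1: Convert thickness to cm: t = 0.188 um = 1.8800e-05 cm
Step 2: Rs = rho / t = 0.0767 / 1.8800e-05
Step 3: Rs = 4079.8 ohm/sq

4079.8


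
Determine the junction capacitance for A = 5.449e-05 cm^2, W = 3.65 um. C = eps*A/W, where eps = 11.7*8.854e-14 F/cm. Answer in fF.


Step 1: eps_Si = 11.7 * 8.854e-14 = 1.035918e-12 F/cm
Step 2: W in cm = 3.65 * 1e-4 = 3.65e-04 cm
Step 3: C = 1.035918e-12 * 5.449e-05 / 3.65e-04 = 1.546498e-13 F
Step 4: C = 154.65 fF

154.65


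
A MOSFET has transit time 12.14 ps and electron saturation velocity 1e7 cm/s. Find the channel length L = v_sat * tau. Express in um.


Step 1: tau in seconds = 12.14 ps * 1e-12 = 1.2140e-11 s
Step 2: L = v_sat * tau = 1e7 * 1.2140e-11 = 1.2140e-04 cm
Step 3: L in um = 1.2140e-04 * 1e4 = 1.214 um

1.214


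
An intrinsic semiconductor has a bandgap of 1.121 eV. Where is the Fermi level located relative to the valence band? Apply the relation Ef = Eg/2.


Step 1: For an intrinsic semiconductor, the Fermi level sits at midgap.
Step 2: Ef = Eg / 2 = 1.121 / 2 = 0.5605 eV

0.5605


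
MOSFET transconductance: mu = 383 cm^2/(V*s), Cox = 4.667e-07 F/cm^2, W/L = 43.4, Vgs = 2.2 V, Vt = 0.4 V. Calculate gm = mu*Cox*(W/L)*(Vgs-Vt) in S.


Step 1: Vov = Vgs - Vt = 2.2 - 0.4 = 1.8 V
Step 2: gm = mu * Cox * (W/L) * Vov
Step 3: gm = 383 * 4.667e-07 * 43.4 * 1.8 = 1.40e-02 S

1.40e-02


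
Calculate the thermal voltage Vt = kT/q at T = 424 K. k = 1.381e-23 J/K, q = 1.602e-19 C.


Step 1: kT = 1.381e-23 * 424 = 5.85544e-21 J
Step 2: Vt = kT/q = 5.85544e-21 / 1.602e-19
Step 3: Vt = 0.03655 V

0.03655


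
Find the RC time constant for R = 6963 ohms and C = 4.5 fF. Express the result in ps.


Step 1: tau = R * C
Step 2: tau = 6963 * 4.5 fF = 6963 * 4.5e-15 F
Step 3: tau = 3.13335e-11 s = 31.3335 ps

31.3335


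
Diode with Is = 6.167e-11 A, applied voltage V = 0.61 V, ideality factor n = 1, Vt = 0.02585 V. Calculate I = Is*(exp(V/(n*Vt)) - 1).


Step 1: V/(n*Vt) = 0.61/(1*0.02585) = 23.5977
Step 2: exp(23.5977) = 1.7715e+10
Step 3: I = 6.167e-11 * (1.7715e+10 - 1) = 1.09e+00 A

1.09e+00


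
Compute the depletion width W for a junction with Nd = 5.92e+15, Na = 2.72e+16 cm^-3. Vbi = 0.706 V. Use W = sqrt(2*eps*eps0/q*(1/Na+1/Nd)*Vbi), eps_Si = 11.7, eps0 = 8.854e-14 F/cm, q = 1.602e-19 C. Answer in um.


Step 1: 1/Na + 1/Nd = 1/2.72e+16 + 1/5.92e+15 = 2.05684e-16
Step 2: 2*eps*eps0/q = 2*11.7*8.854e-14/1.602e-19 = 1.293281e+07
Step 3: W^2 = 1.293281e+07 * 2.05684e-16 * 0.706 = 1.87801e-09
Step 4: W = sqrt(1.87801e-09) = 4.334e-05 cm = 0.4334 um

0.4334


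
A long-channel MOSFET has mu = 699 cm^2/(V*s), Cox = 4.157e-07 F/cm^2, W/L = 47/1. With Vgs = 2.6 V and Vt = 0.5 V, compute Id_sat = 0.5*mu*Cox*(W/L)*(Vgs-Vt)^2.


Step 1: Overdrive voltage Vov = Vgs - Vt = 2.6 - 0.5 = 2.1 V
Step 2: W/L = 47/1 = 47
Step 3: Id = 0.5 * 699 * 4.157e-07 * 47 * 2.1^2
Step 4: Id = 3.01e-02 A

3.01e-02


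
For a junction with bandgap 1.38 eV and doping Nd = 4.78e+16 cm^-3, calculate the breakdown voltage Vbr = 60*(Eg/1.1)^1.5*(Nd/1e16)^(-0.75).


Step 1: Eg/1.1 = 1.38/1.1 = 1.254545
Step 2: (Eg/1.1)^1.5 = 1.254545^1.5 = 1.405172
Step 3: (Nd/1e16)^(-0.75) = (4.78)^(-0.75) = 0.309335
Step 4: Vbr = 60 * 1.405172 * 0.309335 = 26.1 V

26.1


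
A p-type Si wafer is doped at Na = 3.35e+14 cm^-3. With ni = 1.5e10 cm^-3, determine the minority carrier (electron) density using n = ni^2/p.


Step 1: Majority hole concentration p ≈ Na = 3.35e+14 cm^-3
Step 2: n = ni^2 / Na = (1.5e10)^2 / 3.35e+14
Step 3: n = 6.72e+05 cm^-3

6.72e+05


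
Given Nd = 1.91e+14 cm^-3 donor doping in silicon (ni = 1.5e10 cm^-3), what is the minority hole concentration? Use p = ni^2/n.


Step 1: Since Nd >> ni, n ≈ Nd = 1.91e+14 cm^-3
Step 2: p = ni^2 / n = (1.5e10)^2 / 1.91e+14
Step 3: p = 2.25e20 / 1.91e+14 = 1.18e+06 cm^-3

1.18e+06


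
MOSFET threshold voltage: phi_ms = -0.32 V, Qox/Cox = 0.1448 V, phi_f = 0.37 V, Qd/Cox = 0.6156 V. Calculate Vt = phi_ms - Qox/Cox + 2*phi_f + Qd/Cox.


Step 1: Vt = phi_ms - Qox/Cox + 2*phi_f + Qd/Cox
Step 2: Vt = -0.32 - 0.1448 + 2*0.37 + 0.6156
Step 3: Vt = -0.32 - 0.1448 + 0.74 + 0.6156
Step 4: Vt = 0.8908 V

0.8908


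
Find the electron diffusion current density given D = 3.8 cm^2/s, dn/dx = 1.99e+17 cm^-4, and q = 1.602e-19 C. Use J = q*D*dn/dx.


Step 1: J = q * D * (dn/dx)
Step 2: J = 1.602e-19 * 3.8 * 1.99e+17
Step 3: J = 1.21e-01 A/cm^2

1.21e-01


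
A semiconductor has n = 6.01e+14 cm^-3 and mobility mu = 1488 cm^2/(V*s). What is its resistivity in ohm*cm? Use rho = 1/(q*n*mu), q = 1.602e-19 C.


Step 1: sigma = q * n * mu = 1.602e-19 * 6.01e+14 * 1488 = 1.43265e-01 S/cm
Step 2: rho = 1 / sigma = 1 / 1.43265e-01 = 6.98 ohm*cm

6.98


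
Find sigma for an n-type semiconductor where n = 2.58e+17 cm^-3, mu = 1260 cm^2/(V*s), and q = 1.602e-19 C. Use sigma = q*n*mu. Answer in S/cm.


Step 1: sigma = q * n * mu
Step 2: sigma = 1.602e-19 * 2.58e+17 * 1260
Step 3: sigma = 5.208e+01 S/cm

5.208e+01


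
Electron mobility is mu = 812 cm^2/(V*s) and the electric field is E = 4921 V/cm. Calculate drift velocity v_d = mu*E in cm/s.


Step 1: v_d = mu * E
Step 2: v_d = 812 * 4921 = 3995852
Step 3: v_d = 4.00e+06 cm/s

4.00e+06


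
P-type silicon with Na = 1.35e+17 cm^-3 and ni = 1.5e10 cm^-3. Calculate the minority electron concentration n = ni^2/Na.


Step 1: Majority hole concentration p ≈ Na = 1.35e+17 cm^-3
Step 2: n = ni^2 / Na = (1.5e10)^2 / 1.35e+17
Step 3: n = 1.67e+03 cm^-3

1.67e+03


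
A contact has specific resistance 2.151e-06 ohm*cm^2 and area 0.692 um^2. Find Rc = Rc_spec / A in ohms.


Step 1: Convert area to cm^2: 0.692 um^2 = 6.9200e-09 cm^2
Step 2: Rc = Rc_spec / A = 2.151e-06 / 6.9200e-09
Step 3: Rc = 3.11e+02 ohms

3.11e+02


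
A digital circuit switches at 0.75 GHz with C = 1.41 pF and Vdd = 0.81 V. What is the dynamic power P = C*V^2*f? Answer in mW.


Step 1: V^2 = 0.81^2 = 0.6561 V^2
Step 2: P = C*V^2*f = 1.41e-12 F * 0.6561 * 0.75e9 Hz
Step 3: P = 6.9382575e-04 W
Step 4: P = 0.694 mW

0.694


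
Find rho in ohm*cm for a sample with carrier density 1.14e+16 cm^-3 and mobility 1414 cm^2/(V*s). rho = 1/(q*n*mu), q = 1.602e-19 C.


Step 1: sigma = q * n * mu = 1.602e-19 * 1.14e+16 * 1414 = 2.58236e+00 S/cm
Step 2: rho = 1 / sigma = 1 / 2.58236e+00 = 0.3872 ohm*cm

0.3872


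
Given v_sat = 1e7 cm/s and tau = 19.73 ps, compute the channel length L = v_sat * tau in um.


Step 1: tau in seconds = 19.73 ps * 1e-12 = 1.9730e-11 s
Step 2: L = v_sat * tau = 1e7 * 1.9730e-11 = 1.9730e-04 cm
Step 3: L in um = 1.9730e-04 * 1e4 = 1.973 um

1.973


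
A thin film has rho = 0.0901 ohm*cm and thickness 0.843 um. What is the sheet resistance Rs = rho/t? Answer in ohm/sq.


Step 1: Convert thickness to cm: t = 0.843 um = 8.4300e-05 cm
Step 2: Rs = rho / t = 0.0901 / 8.4300e-05
Step 3: Rs = 1068.8 ohm/sq

1068.8


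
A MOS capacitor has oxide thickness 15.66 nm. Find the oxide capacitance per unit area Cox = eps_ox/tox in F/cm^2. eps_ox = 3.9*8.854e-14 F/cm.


Step 1: eps_ox = 3.9 * 8.854e-14 = 3.45306e-13 F/cm
Step 2: tox in cm = 15.66 nm * 1e-7 = 1.5660e-06 cm
Step 3: Cox = 3.45306e-13 / 1.5660e-06 = 2.21e-07 F/cm^2

2.21e-07


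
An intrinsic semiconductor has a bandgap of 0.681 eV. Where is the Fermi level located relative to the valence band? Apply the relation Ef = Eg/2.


Step 1: For an intrinsic semiconductor, the Fermi level sits at midgap.
Step 2: Ef = Eg / 2 = 0.681 / 2 = 0.3405 eV

0.3405


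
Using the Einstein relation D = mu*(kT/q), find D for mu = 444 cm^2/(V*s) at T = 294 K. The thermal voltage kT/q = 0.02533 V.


Step 1: D = mu * (kT/q)
Step 2: D = 444 * 0.02533
Step 3: D = 11.25 cm^2/s

11.25


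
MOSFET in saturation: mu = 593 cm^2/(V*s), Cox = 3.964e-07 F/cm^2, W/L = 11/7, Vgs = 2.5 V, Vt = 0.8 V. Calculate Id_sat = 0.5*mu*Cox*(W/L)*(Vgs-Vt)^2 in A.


Step 1: Overdrive voltage Vov = Vgs - Vt = 2.5 - 0.8 = 1.7 V
Step 2: W/L = 11/7 = 1.57143
Step 3: Id = 0.5 * 593 * 3.964e-07 * 1.57143 * 1.7^2
Step 4: Id = 5.34e-04 A

5.34e-04
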